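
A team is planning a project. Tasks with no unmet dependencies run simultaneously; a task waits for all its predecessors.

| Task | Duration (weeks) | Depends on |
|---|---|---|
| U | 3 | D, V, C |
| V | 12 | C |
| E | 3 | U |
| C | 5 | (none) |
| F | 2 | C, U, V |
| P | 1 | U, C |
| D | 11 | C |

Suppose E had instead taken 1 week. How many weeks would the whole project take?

22

Actual critical path: C→V→U→E = 5+12+3+3 = 23 ⇒ 23 weeks.
Since E is critical, the -2 change carries straight to that chain (now 21 weeks).
New critical path: C→V→U→F = 5+12+3+2 = 22 ⇒ 22 weeks.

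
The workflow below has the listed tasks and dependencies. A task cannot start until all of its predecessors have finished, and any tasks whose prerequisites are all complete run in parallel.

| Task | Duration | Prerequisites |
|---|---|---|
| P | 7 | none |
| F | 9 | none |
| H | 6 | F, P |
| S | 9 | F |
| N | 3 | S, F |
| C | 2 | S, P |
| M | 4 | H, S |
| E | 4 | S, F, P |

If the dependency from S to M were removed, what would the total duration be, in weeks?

22

Before: longest chain F→S→M = 9+9+4 = 22, finish 22.
Without S→M, M's earliest start moves from 18 to 15.
After: F→S→E = 9+9+4 = 22 → 22 weeks.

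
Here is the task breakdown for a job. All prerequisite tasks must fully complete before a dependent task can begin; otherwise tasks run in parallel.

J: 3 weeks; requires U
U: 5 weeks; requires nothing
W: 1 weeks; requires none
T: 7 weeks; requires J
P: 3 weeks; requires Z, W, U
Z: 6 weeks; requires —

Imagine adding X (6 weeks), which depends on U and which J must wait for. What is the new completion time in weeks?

Originally the job takes 15 weeks.
With X inserted, J now waits for max(U, X).
New critical path: U→X→J→T = 5+6+3+7 = 21 ⇒ 21 weeks.

21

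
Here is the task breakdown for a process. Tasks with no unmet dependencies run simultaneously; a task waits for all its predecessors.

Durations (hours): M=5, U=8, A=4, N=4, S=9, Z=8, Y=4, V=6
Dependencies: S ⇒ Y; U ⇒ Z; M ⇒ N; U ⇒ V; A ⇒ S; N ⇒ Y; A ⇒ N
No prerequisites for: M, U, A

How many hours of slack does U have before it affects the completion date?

The longest chain is A→S→Y = 4+9+4 = 17; overall finish 17 hours.
Longest path through U: 16 hours (earliest finish 8, latest finish 9).
So U can slip 9 − 8 = 1 hour.

1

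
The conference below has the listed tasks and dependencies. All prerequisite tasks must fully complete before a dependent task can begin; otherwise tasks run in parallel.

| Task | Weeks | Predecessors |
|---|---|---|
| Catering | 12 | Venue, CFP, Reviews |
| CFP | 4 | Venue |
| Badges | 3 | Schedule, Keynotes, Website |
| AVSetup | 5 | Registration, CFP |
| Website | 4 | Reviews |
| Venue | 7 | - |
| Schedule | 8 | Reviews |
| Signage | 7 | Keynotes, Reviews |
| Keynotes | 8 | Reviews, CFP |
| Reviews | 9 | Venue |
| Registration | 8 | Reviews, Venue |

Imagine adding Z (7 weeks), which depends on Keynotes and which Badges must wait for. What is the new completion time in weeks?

34

Originally the job takes 31 weeks.
With Z inserted, Badges now waits for max(Schedule, Keynotes, Website, Z).
New critical path: Venue→Reviews→Keynotes→Z→Badges = 7+9+8+7+3 = 34 ⇒ 34 weeks.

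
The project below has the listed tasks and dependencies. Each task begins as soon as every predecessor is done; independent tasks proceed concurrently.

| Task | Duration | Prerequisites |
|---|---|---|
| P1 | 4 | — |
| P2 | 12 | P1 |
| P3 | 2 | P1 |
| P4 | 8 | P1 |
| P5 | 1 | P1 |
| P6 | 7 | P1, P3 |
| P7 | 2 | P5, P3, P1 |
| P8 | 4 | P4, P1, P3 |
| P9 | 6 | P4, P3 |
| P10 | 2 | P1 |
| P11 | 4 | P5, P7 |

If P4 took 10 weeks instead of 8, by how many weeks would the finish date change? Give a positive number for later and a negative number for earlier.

Baseline: P1→P4→P9 = 4+8+6 = 18 → 18 weeks.
Since P4 is critical, the +2 change carries straight to that chain (now 20 weeks).
That remains the longest chain; total 20 weeks.
Change in finish: 20 − 18 = +2 weeks.

2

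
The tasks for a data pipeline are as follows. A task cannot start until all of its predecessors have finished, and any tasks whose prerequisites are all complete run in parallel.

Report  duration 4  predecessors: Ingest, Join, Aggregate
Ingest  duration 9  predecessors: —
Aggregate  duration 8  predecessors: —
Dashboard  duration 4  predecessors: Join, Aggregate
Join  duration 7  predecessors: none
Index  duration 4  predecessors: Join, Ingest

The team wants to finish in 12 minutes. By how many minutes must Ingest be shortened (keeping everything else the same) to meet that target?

Current finish: 13 minutes; target: 12.
Ingest is on every critical path, so each minute cut from Ingest cuts the finish by one (this holds down to a finish of 12).
Need 13 − 12 = 1 minute off Ingest → Ingest becomes 8 minutes, finish becomes 12.

1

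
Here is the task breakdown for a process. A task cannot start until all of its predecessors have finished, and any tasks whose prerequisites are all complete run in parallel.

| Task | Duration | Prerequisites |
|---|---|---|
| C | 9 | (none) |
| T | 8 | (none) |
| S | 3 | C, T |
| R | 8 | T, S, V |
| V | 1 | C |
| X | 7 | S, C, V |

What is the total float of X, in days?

Critical path: C→S→R = 9+3+8 = 20, so the finish is 20 days.
Longest path through X: 19 days (earliest finish 19, latest finish 20).
Float = 20 − 19 = 1.

1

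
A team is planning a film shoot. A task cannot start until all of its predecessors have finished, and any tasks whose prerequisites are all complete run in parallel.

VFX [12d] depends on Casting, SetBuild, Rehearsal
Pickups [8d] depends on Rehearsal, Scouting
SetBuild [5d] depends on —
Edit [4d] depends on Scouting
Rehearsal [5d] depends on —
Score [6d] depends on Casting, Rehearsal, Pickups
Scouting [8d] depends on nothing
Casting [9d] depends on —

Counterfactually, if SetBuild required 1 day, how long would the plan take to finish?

22

Actual critical path: Scouting→Pickups→Score = 8+8+6 = 22 ⇒ 22 days.
SetBuild is off the critical path — its longest chain is 17 days, giving 5 of slack.
That remains the longest chain; total 22 days.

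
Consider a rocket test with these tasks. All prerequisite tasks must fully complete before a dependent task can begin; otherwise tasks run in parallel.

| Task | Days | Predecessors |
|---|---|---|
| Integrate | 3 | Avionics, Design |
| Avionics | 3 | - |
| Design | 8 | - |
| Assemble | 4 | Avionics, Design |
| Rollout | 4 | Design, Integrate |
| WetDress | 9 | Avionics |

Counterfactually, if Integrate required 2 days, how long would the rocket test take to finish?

As given, the longest chain is Design→Integrate→Rollout = 8+3+4 = 15, so the finish is 15 days.
Integrate is on the critical path; changing it to 2 makes that path 14 days.
That remains the longest chain; total 14 days.

14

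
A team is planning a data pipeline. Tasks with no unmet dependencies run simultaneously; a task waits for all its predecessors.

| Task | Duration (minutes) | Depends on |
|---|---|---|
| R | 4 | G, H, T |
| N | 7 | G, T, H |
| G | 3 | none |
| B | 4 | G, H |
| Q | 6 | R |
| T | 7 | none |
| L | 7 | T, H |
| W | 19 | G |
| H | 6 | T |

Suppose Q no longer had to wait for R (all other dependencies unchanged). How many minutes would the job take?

22

Original critical path: T→H→R→Q = 7+6+4+6 = 23 ⇒ 23 minutes.
Without R→Q, Q's earliest start moves from 17 to 0.
After: G→W = 3+19 = 22 → 22 minutes.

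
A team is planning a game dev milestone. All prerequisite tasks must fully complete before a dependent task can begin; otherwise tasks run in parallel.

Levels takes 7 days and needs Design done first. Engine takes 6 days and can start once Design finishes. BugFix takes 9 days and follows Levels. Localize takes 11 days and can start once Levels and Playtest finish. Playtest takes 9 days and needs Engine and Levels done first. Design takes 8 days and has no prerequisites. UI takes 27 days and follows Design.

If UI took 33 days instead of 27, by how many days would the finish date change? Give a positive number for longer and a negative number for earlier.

Baseline: Design→UI = 8+27 = 35 → 35 days.
UI lies on that path, so at 33 days the path becomes 41 days.
No other chain overtakes it, so the finish is 41 days.
Change in finish: 41 − 35 = +6 days.

6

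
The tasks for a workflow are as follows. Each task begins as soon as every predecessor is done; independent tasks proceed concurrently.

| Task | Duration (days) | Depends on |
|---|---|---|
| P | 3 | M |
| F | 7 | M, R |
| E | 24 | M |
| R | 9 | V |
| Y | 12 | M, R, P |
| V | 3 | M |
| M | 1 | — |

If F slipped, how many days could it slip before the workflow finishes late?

5

Critical path: M→V→R→Y = 1+3+9+12 = 25, so the finish is 25 days.
Longest path through F: 20 days (earliest finish 20, latest finish 25).
Float = 25 − 20 = 5.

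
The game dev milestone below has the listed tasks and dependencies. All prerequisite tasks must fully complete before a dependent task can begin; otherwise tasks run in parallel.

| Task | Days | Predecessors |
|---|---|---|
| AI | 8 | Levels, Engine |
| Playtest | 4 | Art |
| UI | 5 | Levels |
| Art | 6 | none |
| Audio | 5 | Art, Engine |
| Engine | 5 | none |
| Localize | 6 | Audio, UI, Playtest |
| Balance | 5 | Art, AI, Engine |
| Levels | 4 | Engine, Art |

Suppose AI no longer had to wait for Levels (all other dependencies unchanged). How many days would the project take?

With the dependency in place, Art→Levels→AI→Balance = 6+4+8+5 = 23 sets the finish at 23 days.
Without Levels→AI, AI's earliest start moves from 10 to 5.
The longest chain is now Art→Levels→UI→Localize = 6+4+5+6 = 21, so the project takes 21 days.

21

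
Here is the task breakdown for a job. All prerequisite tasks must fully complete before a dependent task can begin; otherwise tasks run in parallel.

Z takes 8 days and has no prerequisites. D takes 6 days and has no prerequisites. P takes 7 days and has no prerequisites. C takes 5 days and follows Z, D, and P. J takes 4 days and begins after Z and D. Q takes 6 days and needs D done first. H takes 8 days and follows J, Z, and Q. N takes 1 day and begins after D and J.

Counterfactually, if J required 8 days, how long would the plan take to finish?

24

The binding path is Z→J→H = 8+4+8 = 20; finish at 20 days.
J lies on that path, so at 8 days the path becomes 24 days.
The critical path is still Z→J→H; finish is now 24 days.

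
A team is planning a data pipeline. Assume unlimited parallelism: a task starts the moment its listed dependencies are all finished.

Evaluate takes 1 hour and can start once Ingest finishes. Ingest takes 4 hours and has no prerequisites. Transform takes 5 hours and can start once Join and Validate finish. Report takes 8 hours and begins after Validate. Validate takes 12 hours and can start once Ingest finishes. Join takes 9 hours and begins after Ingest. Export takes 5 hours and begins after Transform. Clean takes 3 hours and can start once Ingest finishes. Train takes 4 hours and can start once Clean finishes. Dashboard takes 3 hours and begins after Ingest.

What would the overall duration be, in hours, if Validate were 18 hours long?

Critical path before the change: Ingest→Validate→Transform→Export = 4+12+5+5 = 26 giving 26 hours.
Since Validate is critical, the +6 change carries straight to that chain (now 32 hours).
That remains the longest chain; total 32 hours.

32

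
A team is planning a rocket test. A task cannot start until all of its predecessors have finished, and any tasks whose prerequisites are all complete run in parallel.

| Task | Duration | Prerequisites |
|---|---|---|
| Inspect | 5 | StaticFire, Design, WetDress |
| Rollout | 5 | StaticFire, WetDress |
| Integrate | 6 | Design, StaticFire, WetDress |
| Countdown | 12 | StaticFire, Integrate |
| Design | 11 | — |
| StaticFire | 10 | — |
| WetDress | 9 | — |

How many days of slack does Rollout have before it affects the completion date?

Critical path: Design→Integrate→Countdown = 11+6+12 = 29, so the finish is 29 days.
Rollout finishes as early as 15 and must finish by 29.
Float = 29 − 15 = 14.

14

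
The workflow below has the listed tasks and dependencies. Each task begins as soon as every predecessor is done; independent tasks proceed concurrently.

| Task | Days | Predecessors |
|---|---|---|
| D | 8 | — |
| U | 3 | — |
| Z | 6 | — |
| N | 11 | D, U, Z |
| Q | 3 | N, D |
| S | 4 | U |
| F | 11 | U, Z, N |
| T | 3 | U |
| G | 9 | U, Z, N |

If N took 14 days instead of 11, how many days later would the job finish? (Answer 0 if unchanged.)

3

Critical path before the change: D→N→F = 8+11+11 = 30 giving 30 days.
Since N is critical, the +3 change carries straight to that chain (now 33 days).
That remains the longest chain; total 33 days.
Change in finish: 33 − 30 = +3 days.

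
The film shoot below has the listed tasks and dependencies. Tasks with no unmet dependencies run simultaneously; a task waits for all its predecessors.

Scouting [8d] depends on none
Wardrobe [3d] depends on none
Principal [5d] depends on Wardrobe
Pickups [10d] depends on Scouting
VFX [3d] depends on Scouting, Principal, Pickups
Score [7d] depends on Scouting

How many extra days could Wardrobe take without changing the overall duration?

The longest chain is Scouting→Pickups→VFX = 8+10+3 = 21; overall finish 21 days.
The longest chain containing Wardrobe totals 11 days.
So Wardrobe can slip 13 − 3 = 10 days.

10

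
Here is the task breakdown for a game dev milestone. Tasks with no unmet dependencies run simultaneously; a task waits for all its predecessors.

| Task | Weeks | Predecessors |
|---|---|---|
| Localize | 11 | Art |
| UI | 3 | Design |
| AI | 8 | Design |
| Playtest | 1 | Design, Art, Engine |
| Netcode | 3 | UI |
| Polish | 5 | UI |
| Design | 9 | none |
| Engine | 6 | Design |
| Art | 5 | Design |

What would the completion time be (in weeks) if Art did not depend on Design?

Original critical path: Design→Art→Localize = 9+5+11 = 25 ⇒ 25 weeks.
Without Design→Art, Art's earliest start moves from 9 to 0.
New critical path: Design→AI = 9+8 = 17 ⇒ 17 weeks.

17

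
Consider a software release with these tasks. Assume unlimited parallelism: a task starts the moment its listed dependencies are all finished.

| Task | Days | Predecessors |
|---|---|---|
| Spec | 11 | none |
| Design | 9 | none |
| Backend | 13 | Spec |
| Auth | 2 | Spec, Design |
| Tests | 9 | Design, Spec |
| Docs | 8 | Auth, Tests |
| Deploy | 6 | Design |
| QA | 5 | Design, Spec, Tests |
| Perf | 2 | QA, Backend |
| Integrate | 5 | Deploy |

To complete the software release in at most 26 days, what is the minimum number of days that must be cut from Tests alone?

Current finish: 28 days; target: 26.
Tests is on every critical path, so each day cut from Tests cuts the finish by one (this holds down to a finish of 26).
Need 28 − 26 = 2 days off Tests → Tests becomes 7 days, finish becomes 26.

2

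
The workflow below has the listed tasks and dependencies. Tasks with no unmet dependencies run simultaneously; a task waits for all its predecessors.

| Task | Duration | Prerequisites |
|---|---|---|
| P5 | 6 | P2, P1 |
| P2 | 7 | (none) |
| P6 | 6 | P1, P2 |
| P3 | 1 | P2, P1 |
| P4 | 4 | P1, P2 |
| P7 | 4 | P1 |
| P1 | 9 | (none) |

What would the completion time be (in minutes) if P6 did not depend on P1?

15

Before: longest chain P1→P5 = 9+6 = 15, finish 15.
Without P1→P6, P6's earliest start moves from 9 to 7.
The longest chain is now P1→P5 = 9+6 = 15, so the workflow takes 15 minutes.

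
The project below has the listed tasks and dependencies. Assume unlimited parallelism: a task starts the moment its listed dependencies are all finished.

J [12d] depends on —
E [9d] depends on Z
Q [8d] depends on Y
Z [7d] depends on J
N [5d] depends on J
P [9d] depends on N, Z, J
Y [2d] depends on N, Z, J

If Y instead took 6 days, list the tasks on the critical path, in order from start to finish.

J, Z, Y, Q

Baseline: J→Z→Y→Q = 12+7+2+8 = 29 → 29 days.
Y is on the critical path; changing it to 6 makes that path 33 days.
The critical path is still J→Z→Y→Q; finish is now 33 days.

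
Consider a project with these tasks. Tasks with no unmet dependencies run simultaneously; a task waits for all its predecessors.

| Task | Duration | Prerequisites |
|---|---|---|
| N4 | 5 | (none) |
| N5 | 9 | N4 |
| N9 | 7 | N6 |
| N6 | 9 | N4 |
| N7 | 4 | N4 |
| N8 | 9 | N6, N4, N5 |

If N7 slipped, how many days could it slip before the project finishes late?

14

The longest chain is N4→N5→N8 = 5+9+9 = 23; overall finish 23 days.
Longest path through N7: 9 days (earliest finish 9, latest finish 23).
So N7 can slip 23 − 9 = 14 days.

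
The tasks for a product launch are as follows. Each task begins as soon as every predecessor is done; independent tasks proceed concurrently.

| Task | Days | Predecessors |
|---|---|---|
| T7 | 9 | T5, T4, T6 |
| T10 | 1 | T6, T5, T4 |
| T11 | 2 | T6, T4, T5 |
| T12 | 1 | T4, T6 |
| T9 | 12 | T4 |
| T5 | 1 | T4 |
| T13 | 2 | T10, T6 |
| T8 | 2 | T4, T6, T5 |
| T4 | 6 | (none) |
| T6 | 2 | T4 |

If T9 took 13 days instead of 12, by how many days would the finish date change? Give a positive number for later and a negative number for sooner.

1

Actual critical path: T4→T9 = 6+12 = 18 ⇒ 18 days.
T9 is on the critical path; changing it to 13 makes that path 19 days.
No other chain overtakes it, so the finish is 19 days.
Change in finish: 19 − 18 = +1 days.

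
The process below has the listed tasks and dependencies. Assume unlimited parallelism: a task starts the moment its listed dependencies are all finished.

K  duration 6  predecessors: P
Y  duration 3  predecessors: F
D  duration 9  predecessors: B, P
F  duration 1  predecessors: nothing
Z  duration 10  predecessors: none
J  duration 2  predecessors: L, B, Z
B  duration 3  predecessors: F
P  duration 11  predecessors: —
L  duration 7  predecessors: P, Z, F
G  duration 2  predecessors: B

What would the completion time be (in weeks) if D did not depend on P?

Original critical path: P→L→J = 11+7+2 = 20 ⇒ 20 weeks.
Without P→D, D's earliest start moves from 11 to 4.
After: P→L→J = 11+7+2 = 20 → 20 weeks.

20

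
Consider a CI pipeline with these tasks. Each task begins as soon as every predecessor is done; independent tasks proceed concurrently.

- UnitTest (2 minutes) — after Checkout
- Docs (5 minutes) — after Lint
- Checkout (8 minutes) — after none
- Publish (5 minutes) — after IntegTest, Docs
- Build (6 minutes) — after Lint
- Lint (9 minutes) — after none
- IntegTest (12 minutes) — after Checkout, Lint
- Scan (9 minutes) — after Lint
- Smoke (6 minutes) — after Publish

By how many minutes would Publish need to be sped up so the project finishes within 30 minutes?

2

Current finish: 32 minutes; target: 30.
Publish is on every critical path, so each minute cut from Publish cuts the finish by one (this holds down to a finish of 28).
Need 32 − 30 = 2 minutes off Publish → Publish becomes 3 minutes, finish becomes 30.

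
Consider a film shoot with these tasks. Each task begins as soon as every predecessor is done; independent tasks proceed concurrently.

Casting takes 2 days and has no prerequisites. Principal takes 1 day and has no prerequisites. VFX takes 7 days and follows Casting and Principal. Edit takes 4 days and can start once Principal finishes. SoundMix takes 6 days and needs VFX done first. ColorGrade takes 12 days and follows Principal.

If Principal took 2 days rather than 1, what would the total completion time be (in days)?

Critical path before the change: Casting→VFX→SoundMix = 2+7+6 = 15 giving 15 days.
Principal has 1 day of float (longest path through it is 14).
The critical path is still Casting→VFX→SoundMix; finish is now 15 days.

15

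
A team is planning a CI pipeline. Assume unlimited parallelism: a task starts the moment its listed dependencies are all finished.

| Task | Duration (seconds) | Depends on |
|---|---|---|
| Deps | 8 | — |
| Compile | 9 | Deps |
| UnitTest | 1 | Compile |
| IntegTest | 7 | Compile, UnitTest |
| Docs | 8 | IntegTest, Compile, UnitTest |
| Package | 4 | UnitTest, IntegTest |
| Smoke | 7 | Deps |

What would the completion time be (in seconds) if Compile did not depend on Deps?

Before: longest chain Deps→Compile→UnitTest→IntegTest→Docs = 8+9+1+7+8 = 33, finish 33.
Without Deps→Compile, Compile's earliest start moves from 8 to 0.
After: Compile→UnitTest→IntegTest→Docs = 9+1+7+8 = 25 → 25 seconds.

25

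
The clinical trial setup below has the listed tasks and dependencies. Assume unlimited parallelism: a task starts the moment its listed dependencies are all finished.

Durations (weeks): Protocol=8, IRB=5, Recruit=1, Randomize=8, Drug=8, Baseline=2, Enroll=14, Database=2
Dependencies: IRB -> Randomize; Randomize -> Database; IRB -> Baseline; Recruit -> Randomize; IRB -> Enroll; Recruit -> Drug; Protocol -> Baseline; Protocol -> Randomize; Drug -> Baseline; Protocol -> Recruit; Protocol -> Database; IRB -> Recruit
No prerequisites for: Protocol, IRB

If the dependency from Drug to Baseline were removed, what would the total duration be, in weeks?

19

Original critical path: Protocol→Recruit→Randomize→Database = 8+1+8+2 = 19 ⇒ 19 weeks.
Without Drug→Baseline, Baseline's earliest start moves from 17 to 8.
New critical path: Protocol→Recruit→Randomize→Database = 8+1+8+2 = 19 ⇒ 19 weeks.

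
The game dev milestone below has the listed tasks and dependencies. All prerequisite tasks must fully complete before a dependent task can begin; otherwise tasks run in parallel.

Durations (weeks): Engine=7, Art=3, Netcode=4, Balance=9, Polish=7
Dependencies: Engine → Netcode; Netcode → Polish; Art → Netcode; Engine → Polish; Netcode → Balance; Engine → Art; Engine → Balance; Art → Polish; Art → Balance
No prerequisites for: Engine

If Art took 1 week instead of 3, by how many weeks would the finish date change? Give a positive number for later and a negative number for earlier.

-2

The binding path is Engine→Art→Netcode→Balance = 7+3+4+9 = 23; finish at 23 weeks.
Art is on the critical path; changing it to 1 makes that path 21 weeks.
That remains the longest chain; total 21 weeks.
Change in finish: 21 − 23 = -2 weeks.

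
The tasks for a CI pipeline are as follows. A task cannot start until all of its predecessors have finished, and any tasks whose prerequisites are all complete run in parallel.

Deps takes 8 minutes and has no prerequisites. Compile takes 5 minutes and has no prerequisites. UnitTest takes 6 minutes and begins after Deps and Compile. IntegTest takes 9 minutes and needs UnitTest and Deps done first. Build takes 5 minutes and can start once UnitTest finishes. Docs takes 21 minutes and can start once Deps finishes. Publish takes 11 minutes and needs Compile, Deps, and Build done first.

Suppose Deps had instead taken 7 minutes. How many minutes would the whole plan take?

The binding path is Deps→UnitTest→Build→Publish = 8+6+5+11 = 30; finish at 30 minutes.
Since Deps is critical, the -1 change carries straight to that chain (now 29 minutes).
No other chain overtakes it, so the finish is 29 minutes.

29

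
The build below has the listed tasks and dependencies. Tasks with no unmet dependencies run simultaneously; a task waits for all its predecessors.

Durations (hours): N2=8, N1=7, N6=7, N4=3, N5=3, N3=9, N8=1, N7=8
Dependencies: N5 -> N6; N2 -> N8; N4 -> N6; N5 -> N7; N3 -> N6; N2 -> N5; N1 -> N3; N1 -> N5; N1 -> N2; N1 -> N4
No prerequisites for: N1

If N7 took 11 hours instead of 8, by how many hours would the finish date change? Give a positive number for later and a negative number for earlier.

3

The binding path is N1→N2→N5→N7 = 7+8+3+8 = 26; finish at 26 hours.
N7 is on the critical path; changing it to 11 makes that path 29 hours.
That remains the longest chain; total 29 hours.
Change in finish: 29 − 26 = +3 hours.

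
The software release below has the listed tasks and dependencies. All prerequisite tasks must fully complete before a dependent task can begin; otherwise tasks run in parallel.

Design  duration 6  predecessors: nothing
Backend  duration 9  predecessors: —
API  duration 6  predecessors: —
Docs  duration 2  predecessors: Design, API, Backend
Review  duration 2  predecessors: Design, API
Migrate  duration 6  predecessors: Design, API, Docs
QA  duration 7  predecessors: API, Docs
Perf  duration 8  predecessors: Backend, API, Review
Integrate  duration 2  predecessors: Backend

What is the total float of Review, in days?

Critical path: Backend→Docs→QA = 9+2+7 = 18, so the finish is 18 days.
Review finishes as early as 8 and must finish by 10.
Slack of Review = 8 − 6 = 2 days.

2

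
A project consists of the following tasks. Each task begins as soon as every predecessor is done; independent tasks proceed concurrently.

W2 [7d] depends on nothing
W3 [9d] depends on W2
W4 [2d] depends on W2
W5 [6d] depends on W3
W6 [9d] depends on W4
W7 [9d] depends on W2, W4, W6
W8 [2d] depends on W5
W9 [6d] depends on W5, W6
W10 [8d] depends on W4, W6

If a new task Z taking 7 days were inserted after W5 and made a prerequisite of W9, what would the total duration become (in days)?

35

Originally the plan takes 28 days.
With Z inserted, W9 now waits for max(W5, W6, Z).
New critical path: W2→W3→W5→Z→W9 = 7+9+6+7+6 = 35 ⇒ 35 days.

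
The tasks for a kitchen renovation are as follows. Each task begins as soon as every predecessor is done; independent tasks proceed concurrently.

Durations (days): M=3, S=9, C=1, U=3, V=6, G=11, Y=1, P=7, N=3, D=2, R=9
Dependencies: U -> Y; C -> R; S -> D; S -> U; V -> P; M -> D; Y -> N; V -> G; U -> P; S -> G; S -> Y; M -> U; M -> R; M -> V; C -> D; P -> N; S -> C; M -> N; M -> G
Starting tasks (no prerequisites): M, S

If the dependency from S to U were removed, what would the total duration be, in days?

20

With the dependency in place, S→U→P→N = 9+3+7+3 = 22 sets the finish at 22 days.
Without S→U, U's earliest start moves from 9 to 3.
New critical path: M→V→G = 3+6+11 = 20 ⇒ 20 days.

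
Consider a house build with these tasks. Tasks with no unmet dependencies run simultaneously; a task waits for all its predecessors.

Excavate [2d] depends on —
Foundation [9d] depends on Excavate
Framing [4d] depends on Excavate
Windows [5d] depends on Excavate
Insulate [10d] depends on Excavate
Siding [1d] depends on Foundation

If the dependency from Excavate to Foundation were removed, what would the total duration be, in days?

12

With the dependency in place, Excavate→Foundation→Siding = 2+9+1 = 12 sets the finish at 12 days.
Without Excavate→Foundation, Foundation's earliest start moves from 2 to 0.
After: Excavate→Insulate = 2+10 = 12 → 12 days.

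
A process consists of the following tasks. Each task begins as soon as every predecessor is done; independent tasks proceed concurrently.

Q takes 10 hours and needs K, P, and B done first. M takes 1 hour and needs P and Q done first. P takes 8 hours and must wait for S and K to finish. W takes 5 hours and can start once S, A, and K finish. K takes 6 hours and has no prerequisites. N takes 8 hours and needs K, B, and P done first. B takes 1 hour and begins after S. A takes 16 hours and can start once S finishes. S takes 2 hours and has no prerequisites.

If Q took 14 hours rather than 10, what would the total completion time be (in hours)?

As given, the longest chain is K→P→Q→M = 6+8+10+1 = 25, so the finish is 25 hours.
Since Q is critical, the +4 change carries straight to that chain (now 29 hours).
That remains the longest chain; total 29 hours.

29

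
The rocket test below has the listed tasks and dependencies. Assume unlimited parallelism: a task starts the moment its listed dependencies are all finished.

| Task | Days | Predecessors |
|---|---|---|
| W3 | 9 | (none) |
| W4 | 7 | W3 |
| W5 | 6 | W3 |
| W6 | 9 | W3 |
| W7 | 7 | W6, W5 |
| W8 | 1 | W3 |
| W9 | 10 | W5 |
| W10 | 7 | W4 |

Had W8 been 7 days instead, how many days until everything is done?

25

As given, the longest chain is W3→W5→W9 = 9+6+10 = 25, so the finish is 25 days.
W8 has 15 days of float (longest path through it is 10).
That remains the longest chain; total 25 days.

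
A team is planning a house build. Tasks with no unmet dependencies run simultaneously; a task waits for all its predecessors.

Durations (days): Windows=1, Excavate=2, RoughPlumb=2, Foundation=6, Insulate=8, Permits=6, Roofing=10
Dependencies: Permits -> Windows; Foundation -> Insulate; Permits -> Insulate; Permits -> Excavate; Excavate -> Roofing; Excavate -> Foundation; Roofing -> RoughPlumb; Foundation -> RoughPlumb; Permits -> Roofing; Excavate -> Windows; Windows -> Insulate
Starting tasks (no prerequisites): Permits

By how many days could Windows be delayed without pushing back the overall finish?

5

The longest chain is Permits→Excavate→Foundation→Insulate = 6+2+6+8 = 22; overall finish 22 days.
Windows finishes as early as 9 and must finish by 14.
Float = 22 − 17 = 5.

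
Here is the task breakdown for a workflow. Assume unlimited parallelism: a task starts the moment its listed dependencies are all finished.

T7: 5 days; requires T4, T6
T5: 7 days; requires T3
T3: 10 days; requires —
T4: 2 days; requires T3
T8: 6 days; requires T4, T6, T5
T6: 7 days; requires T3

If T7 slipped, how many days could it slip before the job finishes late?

Critical path: T3→T5→T8 = 10+7+6 = 23, so the finish is 23 days.
Longest path through T7: 22 days (earliest finish 22, latest finish 23).
Float = 23 − 22 = 1.

1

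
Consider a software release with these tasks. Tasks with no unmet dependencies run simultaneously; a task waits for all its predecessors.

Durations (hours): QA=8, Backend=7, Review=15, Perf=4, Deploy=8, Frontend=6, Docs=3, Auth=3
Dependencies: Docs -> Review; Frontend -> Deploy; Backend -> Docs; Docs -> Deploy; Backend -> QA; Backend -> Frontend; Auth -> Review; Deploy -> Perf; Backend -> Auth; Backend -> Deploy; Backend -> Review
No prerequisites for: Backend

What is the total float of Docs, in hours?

The longest chain is Backend→Frontend→Deploy→Perf = 7+6+8+4 = 25; overall finish 25 hours.
Longest path through Docs: 25 hours (earliest finish 10, latest finish 10).
Float = 25 − 25 = 0.

0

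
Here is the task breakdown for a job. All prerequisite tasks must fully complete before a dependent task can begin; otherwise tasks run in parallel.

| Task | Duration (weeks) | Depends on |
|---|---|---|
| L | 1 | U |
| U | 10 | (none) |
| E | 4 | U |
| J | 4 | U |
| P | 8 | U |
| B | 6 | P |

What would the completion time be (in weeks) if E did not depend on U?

24

Before: longest chain U→P→B = 10+8+6 = 24, finish 24.
Without U→E, E's earliest start moves from 10 to 0.
New critical path: U→P→B = 10+8+6 = 24 ⇒ 24 weeks.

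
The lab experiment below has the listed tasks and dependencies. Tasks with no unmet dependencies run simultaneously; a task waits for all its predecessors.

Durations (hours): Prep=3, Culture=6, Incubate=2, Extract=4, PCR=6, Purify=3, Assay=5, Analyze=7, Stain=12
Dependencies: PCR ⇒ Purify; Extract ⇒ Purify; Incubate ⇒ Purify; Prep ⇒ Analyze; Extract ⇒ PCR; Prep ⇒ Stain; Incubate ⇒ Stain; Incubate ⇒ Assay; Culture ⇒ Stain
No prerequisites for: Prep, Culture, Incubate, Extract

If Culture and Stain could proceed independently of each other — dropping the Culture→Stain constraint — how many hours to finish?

15

Before: longest chain Culture→Stain = 6+12 = 18, finish 18.
Without Culture→Stain, Stain's earliest start moves from 6 to 3.
New critical path: Prep→Stain = 3+12 = 15 ⇒ 15 hours.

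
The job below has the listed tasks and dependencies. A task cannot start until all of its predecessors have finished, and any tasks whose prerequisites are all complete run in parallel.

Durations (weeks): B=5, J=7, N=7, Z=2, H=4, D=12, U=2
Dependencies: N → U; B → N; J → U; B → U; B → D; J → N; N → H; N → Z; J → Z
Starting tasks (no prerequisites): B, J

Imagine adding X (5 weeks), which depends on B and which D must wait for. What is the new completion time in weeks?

Originally the job takes 18 weeks.
With X inserted, D now waits for max(B, X).
New critical path: B→X→D = 5+5+12 = 22 ⇒ 22 weeks.

22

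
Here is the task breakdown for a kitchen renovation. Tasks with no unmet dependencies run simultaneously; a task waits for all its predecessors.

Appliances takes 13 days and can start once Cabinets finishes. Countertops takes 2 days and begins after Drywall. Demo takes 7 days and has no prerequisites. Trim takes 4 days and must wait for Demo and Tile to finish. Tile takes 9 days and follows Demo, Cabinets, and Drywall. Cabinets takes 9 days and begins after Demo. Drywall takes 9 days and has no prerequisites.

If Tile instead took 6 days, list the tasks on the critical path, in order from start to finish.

The binding path is Demo→Cabinets→Tile→Trim = 7+9+9+4 = 29; finish at 29 days.
Tile is on the critical path; changing it to 6 makes that path 26 days.
New critical path: Demo→Cabinets→Appliances = 7+9+13 = 29 ⇒ 29 days.

Demo, Cabinets, Appliances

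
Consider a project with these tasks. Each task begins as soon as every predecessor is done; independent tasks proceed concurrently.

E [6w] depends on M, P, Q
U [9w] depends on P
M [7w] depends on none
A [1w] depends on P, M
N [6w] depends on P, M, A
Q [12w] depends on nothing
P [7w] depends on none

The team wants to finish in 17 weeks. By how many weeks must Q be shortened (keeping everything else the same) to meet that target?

1

Current finish: 18 weeks; target: 17.
Q is on every critical path, so each week cut from Q cuts the finish by one (this holds down to a finish of 16).
Need 18 − 17 = 1 week off Q → Q becomes 11 weeks, finish becomes 17.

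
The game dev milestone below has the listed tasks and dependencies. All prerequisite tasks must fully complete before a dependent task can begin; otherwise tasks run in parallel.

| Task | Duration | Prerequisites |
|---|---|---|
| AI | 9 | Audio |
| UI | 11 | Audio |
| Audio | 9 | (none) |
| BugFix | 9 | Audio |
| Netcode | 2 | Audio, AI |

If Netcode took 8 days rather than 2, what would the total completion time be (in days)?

26

The binding path is Audio→AI→Netcode = 9+9+2 = 20; finish at 20 days.
Netcode lies on that path, so at 8 days the path becomes 26 days.
That remains the longest chain; total 26 days.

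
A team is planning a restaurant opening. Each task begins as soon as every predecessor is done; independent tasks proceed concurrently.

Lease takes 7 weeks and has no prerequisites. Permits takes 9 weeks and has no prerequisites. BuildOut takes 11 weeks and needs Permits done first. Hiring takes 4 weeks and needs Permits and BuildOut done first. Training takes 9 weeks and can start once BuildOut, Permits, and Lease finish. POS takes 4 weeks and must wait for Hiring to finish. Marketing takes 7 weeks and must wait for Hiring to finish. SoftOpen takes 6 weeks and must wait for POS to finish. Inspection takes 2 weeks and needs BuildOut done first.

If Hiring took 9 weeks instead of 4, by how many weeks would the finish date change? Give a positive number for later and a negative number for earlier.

5

The binding path is Permits→BuildOut→Hiring→POS→SoftOpen = 9+11+4+4+6 = 34; finish at 34 weeks.
Hiring is on the critical path; changing it to 9 makes that path 39 weeks.
The critical path is still Permits→BuildOut→Hiring→POS→SoftOpen; finish is now 39 weeks.
Change in finish: 39 − 34 = +5 weeks.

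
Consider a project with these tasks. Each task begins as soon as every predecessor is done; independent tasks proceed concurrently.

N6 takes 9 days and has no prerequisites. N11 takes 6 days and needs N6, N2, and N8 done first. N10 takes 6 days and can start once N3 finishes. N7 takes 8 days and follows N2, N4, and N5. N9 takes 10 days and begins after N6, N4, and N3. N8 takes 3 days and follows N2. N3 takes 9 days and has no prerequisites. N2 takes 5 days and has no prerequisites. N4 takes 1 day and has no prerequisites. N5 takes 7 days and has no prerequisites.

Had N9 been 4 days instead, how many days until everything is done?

15

Actual critical path: N3→N9 = 9+10 = 19 ⇒ 19 days.
Since N9 is critical, the -6 change carries straight to that chain (now 13 days).
New critical path: N3→N10 = 9+6 = 15 ⇒ 15 days.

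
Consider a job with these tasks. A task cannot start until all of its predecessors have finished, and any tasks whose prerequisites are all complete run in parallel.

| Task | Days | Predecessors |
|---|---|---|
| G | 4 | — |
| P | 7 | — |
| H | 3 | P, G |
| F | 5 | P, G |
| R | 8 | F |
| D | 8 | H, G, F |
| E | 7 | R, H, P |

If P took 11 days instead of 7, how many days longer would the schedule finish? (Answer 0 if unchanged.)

As given, the longest chain is P→F→R→E = 7+5+8+7 = 27, so the finish is 27 days.
Since P is critical, the +4 change carries straight to that chain (now 31 days).
That remains the longest chain; total 31 days.
Change in finish: 31 − 27 = +4 days.

4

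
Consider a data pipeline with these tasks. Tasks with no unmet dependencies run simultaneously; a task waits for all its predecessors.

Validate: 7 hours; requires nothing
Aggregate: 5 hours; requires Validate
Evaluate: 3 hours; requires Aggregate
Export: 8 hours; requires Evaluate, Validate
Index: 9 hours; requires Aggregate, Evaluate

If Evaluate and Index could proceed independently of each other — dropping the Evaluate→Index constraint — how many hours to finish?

23

Before: longest chain Validate→Aggregate→Evaluate→Index = 7+5+3+9 = 24, finish 24.
Without Evaluate→Index, Index's earliest start moves from 15 to 12.
After: Validate→Aggregate→Evaluate→Export = 7+5+3+8 = 23 → 23 hours.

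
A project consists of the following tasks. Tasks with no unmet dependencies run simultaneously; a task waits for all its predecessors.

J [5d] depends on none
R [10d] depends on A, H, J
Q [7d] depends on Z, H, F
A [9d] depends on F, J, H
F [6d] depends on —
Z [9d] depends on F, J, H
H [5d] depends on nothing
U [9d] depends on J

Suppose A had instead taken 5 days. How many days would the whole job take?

22

Actual critical path: F→A→R = 6+9+10 = 25 ⇒ 25 days.
A is on the critical path; changing it to 5 makes that path 21 days.
Now F→Z→Q = 6+9+7 = 22 is longest, so the finish becomes 22 days.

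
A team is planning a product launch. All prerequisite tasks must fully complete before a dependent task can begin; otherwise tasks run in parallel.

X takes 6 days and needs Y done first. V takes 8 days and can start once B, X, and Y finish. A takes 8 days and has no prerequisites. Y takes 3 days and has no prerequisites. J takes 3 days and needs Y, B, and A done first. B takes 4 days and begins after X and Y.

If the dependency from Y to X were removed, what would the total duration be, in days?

With the dependency in place, Y→X→B→V = 3+6+4+8 = 21 sets the finish at 21 days.
Without Y→X, X's earliest start moves from 3 to 0.
New critical path: X→B→V = 6+4+8 = 18 ⇒ 18 days.

18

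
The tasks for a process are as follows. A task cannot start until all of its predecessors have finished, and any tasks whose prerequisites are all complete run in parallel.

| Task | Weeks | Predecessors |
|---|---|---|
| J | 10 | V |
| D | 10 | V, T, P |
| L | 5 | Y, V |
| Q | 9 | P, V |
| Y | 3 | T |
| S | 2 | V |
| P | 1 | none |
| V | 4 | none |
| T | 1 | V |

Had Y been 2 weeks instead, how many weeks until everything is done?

Baseline: V→T→D = 4+1+10 = 15 → 15 weeks.
Y has 2 weeks of float (longest path through it is 13).
The critical path is still V→T→D; finish is now 15 weeks.

15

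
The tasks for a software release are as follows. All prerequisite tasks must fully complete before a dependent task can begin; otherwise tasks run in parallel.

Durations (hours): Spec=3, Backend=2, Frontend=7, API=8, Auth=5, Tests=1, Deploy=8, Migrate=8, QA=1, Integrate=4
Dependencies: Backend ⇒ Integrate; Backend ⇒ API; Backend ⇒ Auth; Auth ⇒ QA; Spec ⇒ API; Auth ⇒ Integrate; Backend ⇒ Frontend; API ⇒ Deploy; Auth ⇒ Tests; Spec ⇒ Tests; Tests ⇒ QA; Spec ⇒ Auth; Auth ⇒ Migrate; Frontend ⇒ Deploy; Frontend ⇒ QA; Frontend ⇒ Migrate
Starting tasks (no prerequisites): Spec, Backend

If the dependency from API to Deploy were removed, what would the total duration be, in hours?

17

With the dependency in place, Spec→API→Deploy = 3+8+8 = 19 sets the finish at 19 hours.
Without API→Deploy, Deploy's earliest start moves from 11 to 9.
New critical path: Backend→Frontend→Deploy = 2+7+8 = 17 ⇒ 17 hours.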